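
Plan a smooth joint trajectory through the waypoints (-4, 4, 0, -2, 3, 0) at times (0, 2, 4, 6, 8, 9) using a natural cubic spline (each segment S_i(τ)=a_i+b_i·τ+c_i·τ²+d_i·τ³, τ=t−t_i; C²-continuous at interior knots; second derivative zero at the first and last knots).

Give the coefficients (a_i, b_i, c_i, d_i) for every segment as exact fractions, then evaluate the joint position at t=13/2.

Δ: Δ0=4, Δ1=-2, Δ2=-1, Δ3=5/2, Δ4=-3
row 1: diag=8, rhs=-36; c'=1/4, d'=-9/2
row 2: denom=8−2·1/4=15/2; d'=(6−2·-9/2)/(15/2)=2
row 3: denom=8−2·4/15=112/15; d'=(21−2·2)/(112/15)=255/112
row 4: denom=6−2·15/56=153/28; d'=(-33−2·255/112)/(153/28)=-701/102
back: M4=-701/102
back: M3=255/112−15/56·-701/102=70/17
back: M2=2−4/15·70/17=46/51
back: M1=-9/2−1/4·46/51=-241/51
M: M0=0, M1=-241/51, M2=46/51, M3=70/17, M4=-701/102, M5=0
seg 0: a=-4, c=M0/2=0, d=(M1−M0)/(6·2)=-241/612, b=Δ0−h0·(2M0+M1)/6=853/153
seg 1: a=4, c=M1/2=-241/102, d=(M2−M1)/(6·2)=287/612, b=Δ1−h1·(2M1+M2)/6=130/153
seg 2: a=0, c=M2/2=23/51, d=(M3−M2)/(6·2)=41/153, b=Δ2−h2·(2M2+M3)/6=-455/153
seg 3: a=-2, c=M3/2=35/17, d=(M4−M3)/(6·2)=-1121/1224, b=Δ3−h3·(2M3+M4)/6=313/153
seg 4: a=3, c=M4/2=-701/204, d=(M5−M4)/(6·1)=701/612, b=Δ4−h4·(2M4+M5)/6=-217/306
t_q=13/2 → seg 3, τ=1/2; S=-2+313/153·τ+35/17·τ²+-1121/1224·τ³=-1883/3264

  seg 0: a=-4 b=853/153 c=0 d=-241/612
  seg 1: a=4 b=130/153 c=-241/102 d=287/612
  seg 2: a=0 b=-455/153 c=23/51 d=41/153
  seg 3: a=-2 b=313/153 c=35/17 d=-1121/1224
  seg 4: a=3 b=-217/306 c=-701/204 d=701/612
S(13/2) = -1883/3264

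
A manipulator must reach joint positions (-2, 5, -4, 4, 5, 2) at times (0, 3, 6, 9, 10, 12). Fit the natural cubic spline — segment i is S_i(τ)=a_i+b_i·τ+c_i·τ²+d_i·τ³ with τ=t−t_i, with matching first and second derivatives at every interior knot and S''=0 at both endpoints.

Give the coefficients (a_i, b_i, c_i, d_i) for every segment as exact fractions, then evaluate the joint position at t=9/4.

Δ: Δ0=7/3, Δ1=-3, Δ2=8/3, Δ3=1, Δ4=-3/2
row 1: diag=12, rhs=-32; c'=1/4, d'=-8/3
row 2: denom=12−3·1/4=45/4; d'=(34−3·-8/3)/(45/4)=56/15
row 3: denom=8−3·4/15=36/5; d'=(-10−3·56/15)/(36/5)=-53/18
row 4: denom=6−1·5/36=211/36; d'=(-15−1·-53/18)/(211/36)=-434/211
back: M4=-434/211
back: M3=-53/18−5/36·-434/211=-561/211
back: M2=56/15−4/15·-561/211=2812/633
back: M1=-8/3−1/4·2812/633=-797/211
M: M0=0, M1=-797/211, M2=2812/633, M3=-561/211, M4=-434/211, M5=0
seg 0: a=-2, c=M0/2=0, d=(M1−M0)/(6·3)=-797/3798, b=Δ0−h0·(2M0+M1)/6=5345/1266
seg 1: a=5, c=M1/2=-797/422, d=(M2−M1)/(6·3)=5203/11394, b=Δ1−h1·(2M1+M2)/6=-914/633
seg 2: a=-4, c=M2/2=1406/633, d=(M3−M2)/(6·3)=-4495/11394, b=Δ2−h2·(2M2+M3)/6=-565/1266
seg 3: a=4, c=M3/2=-561/422, d=(M4−M3)/(6·1)=127/1266, b=Δ3−h3·(2M3+M4)/6=1411/633
seg 4: a=5, c=M4/2=-217/211, d=(M5−M4)/(6·2)=217/1266, b=Δ4−h4·(2M4+M5)/6=-163/1266
t_q=9/4 → seg 0, τ=9/4; S=-2+5345/1266·τ+0·τ²+-797/3798·τ³=137987/27008

  seg 0: a=-2 b=5345/1266 c=0 d=-797/3798
  seg 1: a=5 b=-914/633 c=-797/422 d=5203/11394
  seg 2: a=-4 b=-565/1266 c=1406/633 d=-4495/11394
  seg 3: a=4 b=1411/633 c=-561/422 d=127/1266
  seg 4: a=5 b=-163/1266 c=-217/211 d=217/1266
S(9/4) = 137987/27008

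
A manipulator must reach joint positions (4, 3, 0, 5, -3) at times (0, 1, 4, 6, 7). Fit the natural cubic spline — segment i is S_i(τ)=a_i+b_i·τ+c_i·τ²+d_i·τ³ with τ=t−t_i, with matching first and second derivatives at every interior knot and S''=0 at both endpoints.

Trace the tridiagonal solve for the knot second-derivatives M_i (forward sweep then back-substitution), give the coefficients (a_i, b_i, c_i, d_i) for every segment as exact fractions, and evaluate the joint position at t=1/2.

Δ: Δ0=-1, Δ1=-1, Δ2=5/2, Δ3=-8
row 1: diag=8, rhs=0; c'=3/8, d'=0
row 2: denom=10−3·3/8=71/8; d'=(21−3·0)/(71/8)=168/71
row 3: denom=6−2·16/71=394/71; d'=(-63−2·168/71)/(394/71)=-4809/394
back: M3=-4809/394
back: M2=168/71−16/71·-4809/394=1008/197
back: M1=0−3/8·1008/197=-378/197
M: M0=0, M1=-378/197, M2=1008/197, M3=-4809/394, M4=0
seg 0: a=4, c=M0/2=0, d=(M1−M0)/(6·1)=-63/197, b=Δ0−h0·(2M0+M1)/6=-134/197
seg 1: a=3, c=M1/2=-189/197, d=(M2−M1)/(6·3)=77/197, b=Δ1−h1·(2M1+M2)/6=-323/197
seg 2: a=0, c=M2/2=504/197, d=(M3−M2)/(6·2)=-2275/1576, b=Δ2−h2·(2M2+M3)/6=622/197
seg 3: a=5, c=M3/2=-4809/788, d=(M4−M3)/(6·1)=1603/788, b=Δ3−h3·(2M3+M4)/6=-1549/394
t_q=1/2 → seg 0, τ=1/2; S=4+-134/197·τ+0·τ²+-63/197·τ³=5705/1576

  seg 0: a=4 b=-134/197 c=0 d=-63/197
  seg 1: a=3 b=-323/197 c=-189/197 d=77/197
  seg 2: a=0 b=622/197 c=504/197 d=-2275/1576
  seg 3: a=5 b=-1549/394 c=-4809/788 d=1603/788
S(1/2) = 5705/1576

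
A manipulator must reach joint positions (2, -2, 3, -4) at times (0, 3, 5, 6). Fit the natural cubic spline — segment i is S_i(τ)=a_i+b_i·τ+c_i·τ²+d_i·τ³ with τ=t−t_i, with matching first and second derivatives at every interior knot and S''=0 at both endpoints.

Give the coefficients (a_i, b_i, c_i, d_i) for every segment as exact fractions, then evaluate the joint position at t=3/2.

Δ: Δ0=-4/3, Δ1=5/2, Δ2=-7
row 1: diag=10, rhs=23; c'=1/5, d'=23/10
row 2: denom=6−2·1/5=28/5; d'=(-57−2·23/10)/(28/5)=-11
back: M2=-11
back: M1=23/10−1/5·-11=9/2
M: M0=0, M1=9/2, M2=-11, M3=0
seg 0: a=2, c=M0/2=0, d=(M1−M0)/(6·3)=1/4, b=Δ0−h0·(2M0+M1)/6=-43/12
seg 1: a=-2, c=M1/2=9/4, d=(M2−M1)/(6·2)=-31/24, b=Δ1−h1·(2M1+M2)/6=19/6
seg 2: a=3, c=M2/2=-11/2, d=(M3−M2)/(6·1)=11/6, b=Δ2−h2·(2M2+M3)/6=-10/3
t_q=3/2 → seg 0, τ=3/2; S=2+-43/12·τ+0·τ²+1/4·τ³=-81/32

  seg 0: a=2 b=-43/12 c=0 d=1/4
  seg 1: a=-2 b=19/6 c=9/4 d=-31/24
  seg 2: a=3 b=-10/3 c=-11/2 d=11/6
S(3/2) = -81/32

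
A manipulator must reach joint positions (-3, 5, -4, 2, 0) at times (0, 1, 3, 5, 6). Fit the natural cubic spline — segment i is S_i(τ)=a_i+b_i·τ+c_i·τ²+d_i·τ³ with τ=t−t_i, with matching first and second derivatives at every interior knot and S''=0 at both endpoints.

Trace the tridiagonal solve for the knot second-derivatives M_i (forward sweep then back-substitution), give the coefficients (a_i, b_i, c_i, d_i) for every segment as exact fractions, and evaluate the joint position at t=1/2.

  seg 0: a=-3 b=43/4 c=0 d=-11/4
  seg 1: a=5 b=5/2 c=-33/4 d=19/8
  seg 2: a=-4 b=-2 c=6 d=-7/4
  seg 3: a=2 b=1 c=-9/2 d=3/2
S(1/2) = 65/32

Δ: Δ0=8, Δ1=-9/2, Δ2=3, Δ3=-2
row 1: diag=6, rhs=-75; c'=1/3, d'=-25/2
row 2: denom=8−2·1/3=22/3; d'=(45−2·-25/2)/(22/3)=105/11
row 3: denom=6−2·3/11=60/11; d'=(-30−2·105/11)/(60/11)=-9
back: M3=-9
back: M2=105/11−3/11·-9=12
back: M1=-25/2−1/3·12=-33/2
M: M0=0, M1=-33/2, M2=12, M3=-9, M4=0
seg 0: a=-3, c=M0/2=0, d=(M1−M0)/(6·1)=-11/4, b=Δ0−h0·(2M0+M1)/6=43/4
seg 1: a=5, c=M1/2=-33/4, d=(M2−M1)/(6·2)=19/8, b=Δ1−h1·(2M1+M2)/6=5/2
seg 2: a=-4, c=M2/2=6, d=(M3−M2)/(6·2)=-7/4, b=Δ2−h2·(2M2+M3)/6=-2
seg 3: a=2, c=M3/2=-9/2, d=(M4−M3)/(6·1)=3/2, b=Δ3−h3·(2M3+M4)/6=1
t_q=1/2 → seg 0, τ=1/2; S=-3+43/4·τ+0·τ²+-11/4·τ³=65/32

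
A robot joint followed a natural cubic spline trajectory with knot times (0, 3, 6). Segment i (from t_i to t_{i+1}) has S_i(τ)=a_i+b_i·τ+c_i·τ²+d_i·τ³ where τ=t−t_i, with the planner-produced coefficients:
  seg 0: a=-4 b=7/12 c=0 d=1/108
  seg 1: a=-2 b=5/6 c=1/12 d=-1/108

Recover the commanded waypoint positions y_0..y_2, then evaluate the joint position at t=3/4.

y_0 = S_0(0) = a_0 = -4
y_1 = S_1(0) = a_1 = -2
y_2 = S_1(3) = 1
t_q=3/4 is in segment 0 (τ=3/4); S_0(τ)=-911/256

y_0=-4 y_1=-2 y_2=1
S(3/4) = -911/256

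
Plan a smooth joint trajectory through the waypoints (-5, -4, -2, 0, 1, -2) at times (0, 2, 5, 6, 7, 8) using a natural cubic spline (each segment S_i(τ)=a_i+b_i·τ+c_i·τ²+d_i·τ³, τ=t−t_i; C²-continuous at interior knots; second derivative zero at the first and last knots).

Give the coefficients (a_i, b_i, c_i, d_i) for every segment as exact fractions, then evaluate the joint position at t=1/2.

Δ: Δ0=1/2, Δ1=2/3, Δ2=2, Δ3=1, Δ4=-3
row 1: diag=10, rhs=1; c'=3/10, d'=1/10
row 2: denom=8−3·3/10=71/10; d'=(8−3·1/10)/(71/10)=77/71
row 3: denom=4−1·10/71=274/71; d'=(-6−1·77/71)/(274/71)=-503/274
row 4: denom=4−1·71/274=1025/274; d'=(-24−1·-503/274)/(1025/274)=-6073/1025
back: M4=-6073/1025
back: M3=-503/274−71/274·-6073/1025=-308/1025
back: M2=77/71−10/71·-308/1025=231/205
back: M1=1/10−3/10·231/205=-244/1025
M: M0=0, M1=-244/1025, M2=231/205, M3=-308/1025, M4=-6073/1025, M5=0
seg 0: a=-5, c=M0/2=0, d=(M1−M0)/(6·2)=-61/3075, b=Δ0−h0·(2M0+M1)/6=3563/6150
seg 1: a=-4, c=M1/2=-122/1025, d=(M2−M1)/(6·3)=1399/18450, b=Δ1−h1·(2M1+M2)/6=2099/6150
seg 2: a=-2, c=M2/2=231/410, d=(M3−M2)/(6·1)=-1463/6150, b=Δ2−h2·(2M2+M3)/6=5149/3075
seg 3: a=0, c=M3/2=-154/1025, d=(M4−M3)/(6·1)=-1153/1230, b=Δ3−h3·(2M3+M4)/6=12839/6150
seg 4: a=1, c=M4/2=-6073/2050, d=(M5−M4)/(6·1)=6073/6150, b=Δ4−h4·(2M4+M5)/6=-3152/3075
t_q=1/2 → seg 0, τ=1/2; S=-5+3563/6150·τ+0·τ²+-61/3075·τ³=-7729/1640

  seg 0: a=-5 b=3563/6150 c=0 d=-61/3075
  seg 1: a=-4 b=2099/6150 c=-122/1025 d=1399/18450
  seg 2: a=-2 b=5149/3075 c=231/410 d=-1463/6150
  seg 3: a=0 b=12839/6150 c=-154/1025 d=-1153/1230
  seg 4: a=1 b=-3152/3075 c=-6073/2050 d=6073/6150
S(1/2) = -7729/1640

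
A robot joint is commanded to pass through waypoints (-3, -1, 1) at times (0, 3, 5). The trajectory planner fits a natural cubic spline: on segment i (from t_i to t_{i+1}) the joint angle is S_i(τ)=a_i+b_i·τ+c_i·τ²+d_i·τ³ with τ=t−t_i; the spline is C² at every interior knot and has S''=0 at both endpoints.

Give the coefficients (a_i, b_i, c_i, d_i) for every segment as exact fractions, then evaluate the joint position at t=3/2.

Δ: Δ0=2/3, Δ1=1
row 1: diag=10, rhs=2; c'=1/5, d'=1/5
back: M1=1/5
M: M0=0, M1=1/5, M2=0
seg 0: a=-3, c=M0/2=0, d=(M1−M0)/(6·3)=1/90, b=Δ0−h0·(2M0+M1)/6=17/30
seg 1: a=-1, c=M1/2=1/10, d=(M2−M1)/(6·2)=-1/60, b=Δ1−h1·(2M1+M2)/6=13/15
t_q=3/2 → seg 0, τ=3/2; S=-3+17/30·τ+0·τ²+1/90·τ³=-169/80

  seg 0: a=-3 b=17/30 c=0 d=1/90
  seg 1: a=-1 b=13/15 c=1/10 d=-1/60
S(3/2) = -169/80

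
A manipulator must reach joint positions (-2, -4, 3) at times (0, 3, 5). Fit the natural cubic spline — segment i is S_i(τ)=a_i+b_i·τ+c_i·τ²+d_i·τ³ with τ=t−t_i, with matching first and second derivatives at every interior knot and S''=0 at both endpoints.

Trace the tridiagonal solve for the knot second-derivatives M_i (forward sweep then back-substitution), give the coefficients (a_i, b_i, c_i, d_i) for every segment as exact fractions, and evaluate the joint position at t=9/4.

Δ: Δ0=-2/3, Δ1=7/2
row 1: diag=10, rhs=25; c'=1/5, d'=5/2
back: M1=5/2
M: M0=0, M1=5/2, M2=0
seg 0: a=-2, c=M0/2=0, d=(M1−M0)/(6·3)=5/36, b=Δ0−h0·(2M0+M1)/6=-23/12
seg 1: a=-4, c=M1/2=5/4, d=(M2−M1)/(6·2)=-5/24, b=Δ1−h1·(2M1+M2)/6=11/6
t_q=9/4 → seg 0, τ=9/4; S=-2+-23/12·τ+0·τ²+5/36·τ³=-1211/256

  seg 0: a=-2 b=-23/12 c=0 d=5/36
  seg 1: a=-4 b=11/6 c=5/4 d=-5/24
S(9/4) = -1211/256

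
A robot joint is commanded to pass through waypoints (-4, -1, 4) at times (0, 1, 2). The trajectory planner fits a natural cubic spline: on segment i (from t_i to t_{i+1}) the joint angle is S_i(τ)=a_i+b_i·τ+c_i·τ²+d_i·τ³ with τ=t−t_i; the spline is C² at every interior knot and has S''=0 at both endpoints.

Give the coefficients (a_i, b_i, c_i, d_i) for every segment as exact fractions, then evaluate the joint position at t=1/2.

Δ: Δ0=3, Δ1=5
row 1: diag=4, rhs=12; c'=1/4, d'=3
back: M1=3
M: M0=0, M1=3, M2=0
seg 0: a=-4, c=M0/2=0, d=(M1−M0)/(6·1)=1/2, b=Δ0−h0·(2M0+M1)/6=5/2
seg 1: a=-1, c=M1/2=3/2, d=(M2−M1)/(6·1)=-1/2, b=Δ1−h1·(2M1+M2)/6=4
t_q=1/2 → seg 0, τ=1/2; S=-4+5/2·τ+0·τ²+1/2·τ³=-43/16

  seg 0: a=-4 b=5/2 c=0 d=1/2
  seg 1: a=-1 b=4 c=3/2 d=-1/2
S(1/2) = -43/16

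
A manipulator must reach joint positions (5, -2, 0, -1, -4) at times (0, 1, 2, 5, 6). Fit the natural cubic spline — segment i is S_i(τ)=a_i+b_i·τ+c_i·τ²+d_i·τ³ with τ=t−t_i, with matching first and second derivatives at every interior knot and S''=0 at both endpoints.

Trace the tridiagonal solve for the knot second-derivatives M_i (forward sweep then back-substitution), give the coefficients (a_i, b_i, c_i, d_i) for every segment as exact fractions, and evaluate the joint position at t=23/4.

  seg 0: a=5 b=-5969/636 c=0 d=1517/636
  seg 1: a=-2 b=-709/318 c=1517/212 d=-1861/636
  seg 2: a=0 b=2101/636 c=-86/53 d=29/212
  seg 3: a=-1 b=-871/318 c=-83/212 d=83/636
S(23/4) = -43681/13568

Δ: Δ0=-7, Δ1=2, Δ2=-1/3, Δ3=-3
row 1: diag=4, rhs=54; c'=1/4, d'=27/2
row 2: denom=8−1·1/4=31/4; d'=(-14−1·27/2)/(31/4)=-110/31
row 3: denom=8−3·12/31=212/31; d'=(-16−3·-110/31)/(212/31)=-83/106
back: M3=-83/106
back: M2=-110/31−12/31·-83/106=-172/53
back: M1=27/2−1/4·-172/53=1517/106
M: M0=0, M1=1517/106, M2=-172/53, M3=-83/106, M4=0
seg 0: a=5, c=M0/2=0, d=(M1−M0)/(6·1)=1517/636, b=Δ0−h0·(2M0+M1)/6=-5969/636
seg 1: a=-2, c=M1/2=1517/212, d=(M2−M1)/(6·1)=-1861/636, b=Δ1−h1·(2M1+M2)/6=-709/318
seg 2: a=0, c=M2/2=-86/53, d=(M3−M2)/(6·3)=29/212, b=Δ2−h2·(2M2+M3)/6=2101/636
seg 3: a=-1, c=M3/2=-83/212, d=(M4−M3)/(6·1)=83/636, b=Δ3−h3·(2M3+M4)/6=-871/318
t_q=23/4 → seg 3, τ=3/4; S=-1+-871/318·τ+-83/212·τ²+83/636·τ³=-43681/13568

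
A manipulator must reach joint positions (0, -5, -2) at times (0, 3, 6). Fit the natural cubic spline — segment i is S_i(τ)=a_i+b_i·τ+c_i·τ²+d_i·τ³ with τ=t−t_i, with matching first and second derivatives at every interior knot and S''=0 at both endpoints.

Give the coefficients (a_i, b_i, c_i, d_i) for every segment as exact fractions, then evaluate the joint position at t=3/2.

  seg 0: a=0 b=-7/3 c=0 d=2/27
  seg 1: a=-5 b=-1/3 c=2/3 d=-2/27
S(3/2) = -13/4

Δ: Δ0=-5/3, Δ1=1
row 1: diag=12, rhs=16; c'=1/4, d'=4/3
back: M1=4/3
M: M0=0, M1=4/3, M2=0
seg 0: a=0, c=M0/2=0, d=(M1−M0)/(6·3)=2/27, b=Δ0−h0·(2M0+M1)/6=-7/3
seg 1: a=-5, c=M1/2=2/3, d=(M2−M1)/(6·3)=-2/27, b=Δ1−h1·(2M1+M2)/6=-1/3
t_q=3/2 → seg 0, τ=3/2; S=0+-7/3·τ+0·τ²+2/27·τ³=-13/4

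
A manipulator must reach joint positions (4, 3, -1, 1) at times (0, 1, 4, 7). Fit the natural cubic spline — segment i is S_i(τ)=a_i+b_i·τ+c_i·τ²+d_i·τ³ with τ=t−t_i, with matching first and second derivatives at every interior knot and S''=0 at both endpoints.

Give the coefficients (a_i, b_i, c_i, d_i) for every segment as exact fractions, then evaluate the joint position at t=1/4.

Δ: Δ0=-1, Δ1=-4/3, Δ2=2/3
row 1: diag=8, rhs=-2; c'=3/8, d'=-1/4
row 2: denom=12−3·3/8=87/8; d'=(12−3·-1/4)/(87/8)=34/29
back: M2=34/29
back: M1=-1/4−3/8·34/29=-20/29
M: M0=0, M1=-20/29, M2=34/29, M3=0
seg 0: a=4, c=M0/2=0, d=(M1−M0)/(6·1)=-10/87, b=Δ0−h0·(2M0+M1)/6=-77/87
seg 1: a=3, c=M1/2=-10/29, d=(M2−M1)/(6·3)=3/29, b=Δ1−h1·(2M1+M2)/6=-107/87
seg 2: a=-1, c=M2/2=17/29, d=(M3−M2)/(6·3)=-17/261, b=Δ2−h2·(2M2+M3)/6=-44/87
t_q=1/4 → seg 0, τ=1/4; S=4+-77/87·τ+0·τ²+-10/87·τ³=3505/928

  seg 0: a=4 b=-77/87 c=0 d=-10/87
  seg 1: a=3 b=-107/87 c=-10/29 d=3/29
  seg 2: a=-1 b=-44/87 c=17/29 d=-17/261
S(1/4) = 3505/928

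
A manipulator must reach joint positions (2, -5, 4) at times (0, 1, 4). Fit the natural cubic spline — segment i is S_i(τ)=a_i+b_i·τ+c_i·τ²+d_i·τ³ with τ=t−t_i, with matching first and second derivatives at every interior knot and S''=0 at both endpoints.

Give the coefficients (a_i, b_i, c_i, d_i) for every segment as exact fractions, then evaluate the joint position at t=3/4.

Δ: Δ0=-7, Δ1=3
row 1: diag=8, rhs=60; c'=3/8, d'=15/2
back: M1=15/2
M: M0=0, M1=15/2, M2=0
seg 0: a=2, c=M0/2=0, d=(M1−M0)/(6·1)=5/4, b=Δ0−h0·(2M0+M1)/6=-33/4
seg 1: a=-5, c=M1/2=15/4, d=(M2−M1)/(6·3)=-5/12, b=Δ1−h1·(2M1+M2)/6=-9/2
t_q=3/4 → seg 0, τ=3/4; S=2+-33/4·τ+0·τ²+5/4·τ³=-937/256

  seg 0: a=2 b=-33/4 c=0 d=5/4
  seg 1: a=-5 b=-9/2 c=15/4 d=-5/12
S(3/4) = -937/256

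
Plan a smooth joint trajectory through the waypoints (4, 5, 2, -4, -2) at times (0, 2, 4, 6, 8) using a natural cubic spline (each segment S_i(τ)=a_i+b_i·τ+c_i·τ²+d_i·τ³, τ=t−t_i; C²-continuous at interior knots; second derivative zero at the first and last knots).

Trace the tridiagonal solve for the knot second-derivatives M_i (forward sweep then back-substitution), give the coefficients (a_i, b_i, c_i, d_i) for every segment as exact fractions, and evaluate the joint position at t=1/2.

Δ: Δ0=1/2, Δ1=-3/2, Δ2=-3, Δ3=1
row 1: diag=8, rhs=-12; c'=1/4, d'=-3/2
row 2: denom=8−2·1/4=15/2; d'=(-9−2·-3/2)/(15/2)=-4/5
row 3: denom=8−2·4/15=112/15; d'=(24−2·-4/5)/(112/15)=24/7
back: M3=24/7
back: M2=-4/5−4/15·24/7=-12/7
back: M1=-3/2−1/4·-12/7=-15/14
M: M0=0, M1=-15/14, M2=-12/7, M3=24/7, M4=0
seg 0: a=4, c=M0/2=0, d=(M1−M0)/(6·2)=-5/56, b=Δ0−h0·(2M0+M1)/6=6/7
seg 1: a=5, c=M1/2=-15/28, d=(M2−M1)/(6·2)=-3/56, b=Δ1−h1·(2M1+M2)/6=-3/14
seg 2: a=2, c=M2/2=-6/7, d=(M3−M2)/(6·2)=3/7, b=Δ2−h2·(2M2+M3)/6=-3
seg 3: a=-4, c=M3/2=12/7, d=(M4−M3)/(6·2)=-2/7, b=Δ3−h3·(2M3+M4)/6=-9/7
t_q=1/2 → seg 0, τ=1/2; S=4+6/7·τ+0·τ²+-5/56·τ³=1979/448

  seg 0: a=4 b=6/7 c=0 d=-5/56
  seg 1: a=5 b=-3/14 c=-15/28 d=-3/56
  seg 2: a=2 b=-3 c=-6/7 d=3/7
  seg 3: a=-4 b=-9/7 c=12/7 d=-2/7
S(1/2) = 1979/448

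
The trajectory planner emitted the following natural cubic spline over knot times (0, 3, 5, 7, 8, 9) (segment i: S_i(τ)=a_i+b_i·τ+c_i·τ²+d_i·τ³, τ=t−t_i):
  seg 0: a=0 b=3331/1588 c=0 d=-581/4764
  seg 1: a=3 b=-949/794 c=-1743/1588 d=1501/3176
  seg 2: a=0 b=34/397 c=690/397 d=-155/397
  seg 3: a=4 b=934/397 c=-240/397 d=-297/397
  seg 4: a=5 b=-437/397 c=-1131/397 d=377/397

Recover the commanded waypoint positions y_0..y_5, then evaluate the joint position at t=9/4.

y_0=0 y_1=3 y_2=0 y_3=4 y_4=5 y_5=2
S(9/4) = 338481/101632

y_0 = S_0(0) = a_0 = 0
y_1 = S_1(0) = a_1 = 3
y_2 = S_2(0) = a_2 = 0
y_3 = S_3(0) = a_3 = 4
y_4 = S_4(0) = a_4 = 5
y_5 = S_4(1) = 2
t_q=9/4 is in segment 0 (τ=9/4); S_0(τ)=338481/101632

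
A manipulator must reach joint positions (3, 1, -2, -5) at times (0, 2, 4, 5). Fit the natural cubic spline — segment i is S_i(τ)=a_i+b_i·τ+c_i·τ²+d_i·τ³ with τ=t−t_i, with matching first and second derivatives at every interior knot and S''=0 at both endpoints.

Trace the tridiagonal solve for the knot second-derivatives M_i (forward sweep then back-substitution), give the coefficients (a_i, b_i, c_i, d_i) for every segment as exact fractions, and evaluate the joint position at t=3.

  seg 0: a=3 b=-1 c=0 d=0
  seg 1: a=1 b=-1 c=0 d=-1/8
  seg 2: a=-2 b=-5/2 c=-3/4 d=1/4
S(3) = -1/8

Δ: Δ0=-1, Δ1=-3/2, Δ2=-3
row 1: diag=8, rhs=-3; c'=1/4, d'=-3/8
row 2: denom=6−2·1/4=11/2; d'=(-9−2·-3/8)/(11/2)=-3/2
back: M2=-3/2
back: M1=-3/8−1/4·-3/2=0
M: M0=0, M1=0, M2=-3/2, M3=0
seg 0: a=3, c=M0/2=0, d=(M1−M0)/(6·2)=0, b=Δ0−h0·(2M0+M1)/6=-1
seg 1: a=1, c=M1/2=0, d=(M2−M1)/(6·2)=-1/8, b=Δ1−h1·(2M1+M2)/6=-1
seg 2: a=-2, c=M2/2=-3/4, d=(M3−M2)/(6·1)=1/4, b=Δ2−h2·(2M2+M3)/6=-5/2
t_q=3 → seg 1, τ=1; S=1+-1·τ+0·τ²+-1/8·τ³=-1/8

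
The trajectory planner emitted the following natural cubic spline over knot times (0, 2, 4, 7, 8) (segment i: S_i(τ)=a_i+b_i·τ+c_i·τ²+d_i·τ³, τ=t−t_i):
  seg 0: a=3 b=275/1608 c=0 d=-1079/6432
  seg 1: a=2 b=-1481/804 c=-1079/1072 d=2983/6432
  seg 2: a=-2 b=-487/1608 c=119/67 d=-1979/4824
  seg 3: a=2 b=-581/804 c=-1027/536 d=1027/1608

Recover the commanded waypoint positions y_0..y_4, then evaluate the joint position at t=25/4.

y_0 = S_0(0) = a_0 = 3
y_1 = S_1(0) = a_1 = 2
y_2 = S_2(0) = a_2 = -2
y_3 = S_3(0) = a_3 = 2
y_4 = S_3(1) = 0
t_q=25/4 is in segment 2 (τ=9/4); S_2(τ)=56165/34304

y_0=3 y_1=2 y_2=-2 y_3=2 y_4=0
S(25/4) = 56165/34304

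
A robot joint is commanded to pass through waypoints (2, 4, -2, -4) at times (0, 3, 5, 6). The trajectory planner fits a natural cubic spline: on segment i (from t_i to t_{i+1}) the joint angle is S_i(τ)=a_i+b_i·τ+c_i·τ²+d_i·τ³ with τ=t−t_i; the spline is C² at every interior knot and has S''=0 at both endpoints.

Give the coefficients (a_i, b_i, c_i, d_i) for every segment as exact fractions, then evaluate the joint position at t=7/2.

Δ: Δ0=2/3, Δ1=-3, Δ2=-2
row 1: diag=10, rhs=-22; c'=1/5, d'=-11/5
row 2: denom=6−2·1/5=28/5; d'=(6−2·-11/5)/(28/5)=13/7
back: M2=13/7
back: M1=-11/5−1/5·13/7=-18/7
M: M0=0, M1=-18/7, M2=13/7, M3=0
seg 0: a=2, c=M0/2=0, d=(M1−M0)/(6·3)=-1/7, b=Δ0−h0·(2M0+M1)/6=41/21
seg 1: a=4, c=M1/2=-9/7, d=(M2−M1)/(6·2)=31/84, b=Δ1−h1·(2M1+M2)/6=-40/21
seg 2: a=-2, c=M2/2=13/14, d=(M3−M2)/(6·1)=-13/42, b=Δ2−h2·(2M2+M3)/6=-55/21
t_q=7/2 → seg 1, τ=1/2; S=4+-40/21·τ+-9/7·τ²+31/84·τ³=621/224

  seg 0: a=2 b=41/21 c=0 d=-1/7
  seg 1: a=4 b=-40/21 c=-9/7 d=31/84
  seg 2: a=-2 b=-55/21 c=13/14 d=-13/42
S(7/2) = 621/224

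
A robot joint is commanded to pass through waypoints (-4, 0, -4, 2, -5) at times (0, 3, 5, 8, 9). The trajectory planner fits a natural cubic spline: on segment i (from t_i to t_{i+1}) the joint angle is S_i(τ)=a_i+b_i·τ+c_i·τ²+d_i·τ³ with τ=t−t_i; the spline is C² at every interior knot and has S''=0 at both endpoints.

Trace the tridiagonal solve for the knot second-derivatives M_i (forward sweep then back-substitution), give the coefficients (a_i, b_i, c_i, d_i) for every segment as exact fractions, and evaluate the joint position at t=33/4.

  seg 0: a=-4 b=328/113 c=0 d=-532/3051
  seg 1: a=0 b=-204/113 c=-532/339 d=499/678
  seg 2: a=-4 b=254/339 c=965/339 d=-2471/3051
  seg 3: a=2 b=-1369/339 c=-502/113 d=502/339
S(33/4) = 2661/3616

Δ: Δ0=4/3, Δ1=-2, Δ2=2, Δ3=-7
row 1: diag=10, rhs=-20; c'=1/5, d'=-2
row 2: denom=10−2·1/5=48/5; d'=(24−2·-2)/(48/5)=35/12
row 3: denom=8−3·5/16=113/16; d'=(-54−3·35/12)/(113/16)=-1004/113
back: M3=-1004/113
back: M2=35/12−5/16·-1004/113=1930/339
back: M1=-2−1/5·1930/339=-1064/339
M: M0=0, M1=-1064/339, M2=1930/339, M3=-1004/113, M4=0
seg 0: a=-4, c=M0/2=0, d=(M1−M0)/(6·3)=-532/3051, b=Δ0−h0·(2M0+M1)/6=328/113
seg 1: a=0, c=M1/2=-532/339, d=(M2−M1)/(6·2)=499/678, b=Δ1−h1·(2M1+M2)/6=-204/113
seg 2: a=-4, c=M2/2=965/339, d=(M3−M2)/(6·3)=-2471/3051, b=Δ2−h2·(2M2+M3)/6=254/339
seg 3: a=2, c=M3/2=-502/113, d=(M4−M3)/(6·1)=502/339, b=Δ3−h3·(2M3+M4)/6=-1369/339
t_q=33/4 → seg 3, τ=1/4; S=2+-1369/339·τ+-502/113·τ²+502/339·τ³=2661/3616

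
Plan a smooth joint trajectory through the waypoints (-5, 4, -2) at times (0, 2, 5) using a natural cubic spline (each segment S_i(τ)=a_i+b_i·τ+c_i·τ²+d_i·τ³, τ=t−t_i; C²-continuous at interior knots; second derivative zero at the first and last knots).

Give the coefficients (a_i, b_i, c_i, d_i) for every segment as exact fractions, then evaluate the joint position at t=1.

Δ: Δ0=9/2, Δ1=-2
row 1: diag=10, rhs=-39; c'=3/10, d'=-39/10
back: M1=-39/10
M: M0=0, M1=-39/10, M2=0
seg 0: a=-5, c=M0/2=0, d=(M1−M0)/(6·2)=-13/40, b=Δ0−h0·(2M0+M1)/6=29/5
seg 1: a=4, c=M1/2=-39/20, d=(M2−M1)/(6·3)=13/60, b=Δ1−h1·(2M1+M2)/6=19/10
t_q=1 → seg 0, τ=1; S=-5+29/5·τ+0·τ²+-13/40·τ³=19/40

  seg 0: a=-5 b=29/5 c=0 d=-13/40
  seg 1: a=4 b=19/10 c=-39/20 d=13/60
S(1) = 19/40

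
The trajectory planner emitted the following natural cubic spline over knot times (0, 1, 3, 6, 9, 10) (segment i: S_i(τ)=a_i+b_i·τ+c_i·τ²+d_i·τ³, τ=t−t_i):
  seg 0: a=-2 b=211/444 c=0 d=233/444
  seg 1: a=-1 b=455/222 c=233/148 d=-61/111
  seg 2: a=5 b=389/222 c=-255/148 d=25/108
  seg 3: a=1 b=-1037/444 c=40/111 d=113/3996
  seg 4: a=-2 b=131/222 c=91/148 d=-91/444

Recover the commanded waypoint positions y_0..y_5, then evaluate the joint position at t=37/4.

y_0=-2 y_1=-1 y_2=5 y_3=1 y_4=-2 y_5=-1
S(37/4) = -17213/9472

y_0 = S_0(0) = a_0 = -2
y_1 = S_1(0) = a_1 = -1
y_2 = S_2(0) = a_2 = 5
y_3 = S_3(0) = a_3 = 1
y_4 = S_4(0) = a_4 = -2
y_5 = S_4(1) = -1
t_q=37/4 is in segment 4 (τ=1/4); S_4(τ)=-17213/9472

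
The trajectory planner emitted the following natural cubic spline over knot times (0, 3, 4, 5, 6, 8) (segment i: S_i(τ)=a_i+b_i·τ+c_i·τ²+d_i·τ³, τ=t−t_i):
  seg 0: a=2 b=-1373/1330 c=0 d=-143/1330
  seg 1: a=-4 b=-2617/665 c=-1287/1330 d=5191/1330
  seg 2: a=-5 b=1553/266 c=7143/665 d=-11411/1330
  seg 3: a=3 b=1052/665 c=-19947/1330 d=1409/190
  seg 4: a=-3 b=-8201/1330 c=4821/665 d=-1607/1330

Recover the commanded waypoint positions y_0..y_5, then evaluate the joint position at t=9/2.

y_0=2 y_1=-4 y_2=-5 y_3=3 y_4=-3 y_5=4
S(9/2) = -4979/10640

y_0 = S_0(0) = a_0 = 2
y_1 = S_1(0) = a_1 = -4
y_2 = S_2(0) = a_2 = -5
y_3 = S_3(0) = a_3 = 3
y_4 = S_4(0) = a_4 = -3
y_5 = S_4(2) = 4
t_q=9/2 is in segment 2 (τ=1/2); S_2(τ)=-4979/10640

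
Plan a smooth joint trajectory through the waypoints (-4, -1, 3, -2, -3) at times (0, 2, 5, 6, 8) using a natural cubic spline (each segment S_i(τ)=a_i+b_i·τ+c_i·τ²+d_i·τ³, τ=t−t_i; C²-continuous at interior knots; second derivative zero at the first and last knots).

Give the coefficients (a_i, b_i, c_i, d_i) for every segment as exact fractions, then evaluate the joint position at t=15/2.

Δ: Δ0=3/2, Δ1=4/3, Δ2=-5, Δ3=-1/2
row 1: diag=10, rhs=-1; c'=3/10, d'=-1/10
row 2: denom=8−3·3/10=71/10; d'=(-38−3·-1/10)/(71/10)=-377/71
row 3: denom=6−1·10/71=416/71; d'=(27−1·-377/71)/(416/71)=1147/208
back: M3=1147/208
back: M2=-377/71−10/71·1147/208=-633/104
back: M1=-1/10−3/10·-633/104=359/208
M: M0=0, M1=359/208, M2=-633/104, M3=1147/208, M4=0
seg 0: a=-4, c=M0/2=0, d=(M1−M0)/(6·2)=359/2496, b=Δ0−h0·(2M0+M1)/6=577/624
seg 1: a=-1, c=M1/2=359/416, d=(M2−M1)/(6·3)=-125/288, b=Δ1−h1·(2M1+M2)/6=827/312
seg 2: a=3, c=M2/2=-633/208, d=(M3−M2)/(6·1)=2413/1248, b=Δ2−h2·(2M2+M3)/6=-4855/1248
seg 3: a=-2, c=M3/2=1147/416, d=(M4−M3)/(6·2)=-1147/2496, b=Δ3−h3·(2M3+M4)/6=-1303/312
t_q=15/2 → seg 3, τ=3/2; S=-2+-1303/312·τ+1147/416·τ²+-1147/2496·τ³=-24039/6656

  seg 0: a=-4 b=577/624 c=0 d=359/2496
  seg 1: a=-1 b=827/312 c=359/416 d=-125/288
  seg 2: a=3 b=-4855/1248 c=-633/208 d=2413/1248
  seg 3: a=-2 b=-1303/312 c=1147/416 d=-1147/2496
S(15/2) = -24039/6656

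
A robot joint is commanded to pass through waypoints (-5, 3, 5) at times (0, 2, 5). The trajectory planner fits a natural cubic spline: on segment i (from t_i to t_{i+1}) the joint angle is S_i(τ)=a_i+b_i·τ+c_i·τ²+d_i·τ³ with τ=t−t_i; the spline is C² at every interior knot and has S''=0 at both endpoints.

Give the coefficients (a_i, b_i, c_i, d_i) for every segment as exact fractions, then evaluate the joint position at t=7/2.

  seg 0: a=-5 b=14/3 c=0 d=-1/6
  seg 1: a=3 b=8/3 c=-1 d=1/9
S(7/2) = 41/8

Δ: Δ0=4, Δ1=2/3
row 1: diag=10, rhs=-20; c'=3/10, d'=-2
back: M1=-2
M: M0=0, M1=-2, M2=0
seg 0: a=-5, c=M0/2=0, d=(M1−M0)/(6·2)=-1/6, b=Δ0−h0·(2M0+M1)/6=14/3
seg 1: a=3, c=M1/2=-1, d=(M2−M1)/(6·3)=1/9, b=Δ1−h1·(2M1+M2)/6=8/3
t_q=7/2 → seg 1, τ=3/2; S=3+8/3·τ+-1·τ²+1/9·τ³=41/8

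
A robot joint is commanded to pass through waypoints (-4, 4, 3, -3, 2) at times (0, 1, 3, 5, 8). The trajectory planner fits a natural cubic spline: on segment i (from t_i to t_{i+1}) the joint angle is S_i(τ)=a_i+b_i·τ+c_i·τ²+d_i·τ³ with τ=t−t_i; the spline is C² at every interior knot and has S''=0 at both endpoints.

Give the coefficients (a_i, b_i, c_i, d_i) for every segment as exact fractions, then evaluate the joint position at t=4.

  seg 0: a=-4 b=2929/312 c=0 d=-433/312
  seg 1: a=4 b=815/156 c=-433/104 d=203/312
  seg 2: a=3 b=-565/156 c=-27/104 d=89/312
  seg 3: a=-3 b=-193/156 c=151/104 d=-151/936
S(4) = -31/52

Δ: Δ0=8, Δ1=-1/2, Δ2=-3, Δ3=5/3
row 1: diag=6, rhs=-51; c'=1/3, d'=-17/2
row 2: denom=8−2·1/3=22/3; d'=(-15−2·-17/2)/(22/3)=3/11
row 3: denom=10−2·3/11=104/11; d'=(28−2·3/11)/(104/11)=151/52
back: M3=151/52
back: M2=3/11−3/11·151/52=-27/52
back: M1=-17/2−1/3·-27/52=-433/52
M: M0=0, M1=-433/52, M2=-27/52, M3=151/52, M4=0
seg 0: a=-4, c=M0/2=0, d=(M1−M0)/(6·1)=-433/312, b=Δ0−h0·(2M0+M1)/6=2929/312
seg 1: a=4, c=M1/2=-433/104, d=(M2−M1)/(6·2)=203/312, b=Δ1−h1·(2M1+M2)/6=815/156
seg 2: a=3, c=M2/2=-27/104, d=(M3−M2)/(6·2)=89/312, b=Δ2−h2·(2M2+M3)/6=-565/156
seg 3: a=-3, c=M3/2=151/104, d=(M4−M3)/(6·3)=-151/936, b=Δ3−h3·(2M3+M4)/6=-193/156
t_q=4 → seg 2, τ=1; S=3+-565/156·τ+-27/104·τ²+89/312·τ³=-31/52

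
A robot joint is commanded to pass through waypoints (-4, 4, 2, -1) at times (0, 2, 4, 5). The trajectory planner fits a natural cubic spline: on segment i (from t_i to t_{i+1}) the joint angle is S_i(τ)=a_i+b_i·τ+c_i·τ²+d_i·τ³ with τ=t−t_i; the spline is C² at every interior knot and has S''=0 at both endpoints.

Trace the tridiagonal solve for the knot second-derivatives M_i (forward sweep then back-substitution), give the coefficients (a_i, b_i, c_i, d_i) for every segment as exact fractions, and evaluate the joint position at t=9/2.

Δ: Δ0=4, Δ1=-1, Δ2=-3
row 1: diag=8, rhs=-30; c'=1/4, d'=-15/4
row 2: denom=6−2·1/4=11/2; d'=(-12−2·-15/4)/(11/2)=-9/11
back: M2=-9/11
back: M1=-15/4−1/4·-9/11=-39/11
M: M0=0, M1=-39/11, M2=-9/11, M3=0
seg 0: a=-4, c=M0/2=0, d=(M1−M0)/(6·2)=-13/44, b=Δ0−h0·(2M0+M1)/6=57/11
seg 1: a=4, c=M1/2=-39/22, d=(M2−M1)/(6·2)=5/22, b=Δ1−h1·(2M1+M2)/6=18/11
seg 2: a=2, c=M2/2=-9/22, d=(M3−M2)/(6·1)=3/22, b=Δ2−h2·(2M2+M3)/6=-30/11
t_q=9/2 → seg 2, τ=1/2; S=2+-30/11·τ+-9/22·τ²+3/22·τ³=97/176

  seg 0: a=-4 b=57/11 c=0 d=-13/44
  seg 1: a=4 b=18/11 c=-39/22 d=5/22
  seg 2: a=2 b=-30/11 c=-9/22 d=3/22
S(9/2) = 97/176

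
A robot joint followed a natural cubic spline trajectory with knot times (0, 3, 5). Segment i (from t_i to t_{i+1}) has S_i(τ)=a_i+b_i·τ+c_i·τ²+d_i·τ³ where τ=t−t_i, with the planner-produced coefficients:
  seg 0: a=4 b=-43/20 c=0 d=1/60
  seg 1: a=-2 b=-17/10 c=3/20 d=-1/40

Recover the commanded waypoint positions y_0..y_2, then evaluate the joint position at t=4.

y_0=4 y_1=-2 y_2=-5
S(4) = -143/40

y_0 = S_0(0) = a_0 = 4
y_1 = S_1(0) = a_1 = -2
y_2 = S_1(2) = -5
t_q=4 is in segment 1 (τ=1); S_1(τ)=-143/40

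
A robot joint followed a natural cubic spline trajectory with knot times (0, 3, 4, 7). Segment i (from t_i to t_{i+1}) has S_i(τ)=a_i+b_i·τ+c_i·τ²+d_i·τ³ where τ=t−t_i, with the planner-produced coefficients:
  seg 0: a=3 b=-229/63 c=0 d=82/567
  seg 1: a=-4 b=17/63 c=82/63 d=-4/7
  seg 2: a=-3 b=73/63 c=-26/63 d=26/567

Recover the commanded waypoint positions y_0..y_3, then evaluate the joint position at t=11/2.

y_0 = S_0(0) = a_0 = 3
y_1 = S_1(0) = a_1 = -4
y_2 = S_2(0) = a_2 = -3
y_3 = S_2(3) = -2
t_q=11/2 is in segment 2 (τ=3/2); S_2(τ)=-57/28

y_0=3 y_1=-4 y_2=-3 y_3=-2
S(11/2) = -57/28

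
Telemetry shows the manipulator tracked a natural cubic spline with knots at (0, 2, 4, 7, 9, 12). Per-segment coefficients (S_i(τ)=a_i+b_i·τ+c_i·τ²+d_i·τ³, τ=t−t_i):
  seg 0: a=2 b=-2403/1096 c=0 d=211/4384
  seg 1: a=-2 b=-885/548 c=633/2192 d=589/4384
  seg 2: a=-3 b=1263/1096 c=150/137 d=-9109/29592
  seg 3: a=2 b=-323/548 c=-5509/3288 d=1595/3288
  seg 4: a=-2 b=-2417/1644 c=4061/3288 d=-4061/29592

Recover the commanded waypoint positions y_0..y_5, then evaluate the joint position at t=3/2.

y_0=2 y_1=-2 y_2=-3 y_3=2 y_4=-2 y_5=1
S(3/2) = -39503/35072

y_0 = S_0(0) = a_0 = 2
y_1 = S_1(0) = a_1 = -2
y_2 = S_2(0) = a_2 = -3
y_3 = S_3(0) = a_3 = 2
y_4 = S_4(0) = a_4 = -2
y_5 = S_4(3) = 1
t_q=3/2 is in segment 0 (τ=3/2); S_0(τ)=-39503/35072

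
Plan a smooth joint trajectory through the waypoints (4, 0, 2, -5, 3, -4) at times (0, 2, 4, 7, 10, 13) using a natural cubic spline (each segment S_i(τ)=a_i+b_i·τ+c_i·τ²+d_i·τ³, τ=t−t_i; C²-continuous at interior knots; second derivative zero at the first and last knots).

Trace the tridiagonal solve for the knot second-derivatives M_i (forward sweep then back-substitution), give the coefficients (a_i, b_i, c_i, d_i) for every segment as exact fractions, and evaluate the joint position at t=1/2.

Δ: Δ0=-2, Δ1=1, Δ2=-7/3, Δ3=8/3, Δ4=-7/3
row 1: diag=8, rhs=18; c'=1/4, d'=9/4
row 2: denom=10−2·1/4=19/2; d'=(-20−2·9/4)/(19/2)=-49/19
row 3: denom=12−3·6/19=210/19; d'=(30−3·-49/19)/(210/19)=239/70
row 4: denom=12−3·19/70=783/70; d'=(-30−3·239/70)/(783/70)=-313/87
back: M4=-313/87
back: M3=239/70−19/70·-313/87=382/87
back: M2=-49/19−6/19·382/87=-115/29
back: M1=9/4−1/4·-115/29=94/29
M: M0=0, M1=94/29, M2=-115/29, M3=382/87, M4=-313/87, M5=0
seg 0: a=4, c=M0/2=0, d=(M1−M0)/(6·2)=47/174, b=Δ0−h0·(2M0+M1)/6=-268/87
seg 1: a=0, c=M1/2=47/29, d=(M2−M1)/(6·2)=-209/348, b=Δ1−h1·(2M1+M2)/6=14/87
seg 2: a=2, c=M2/2=-115/58, d=(M3−M2)/(6·3)=727/1566, b=Δ2−h2·(2M2+M3)/6=-49/87
seg 3: a=-5, c=M3/2=191/87, d=(M4−M3)/(6·3)=-695/1566, b=Δ3−h3·(2M3+M4)/6=13/174
seg 4: a=3, c=M4/2=-313/174, d=(M5−M4)/(6·3)=313/1566, b=Δ4−h4·(2M4+M5)/6=110/87
t_q=1/2 → seg 0, τ=1/2; S=4+-268/87·τ+0·τ²+47/174·τ³=1157/464

  seg 0: a=4 b=-268/87 c=0 d=47/174
  seg 1: a=0 b=14/87 c=47/29 d=-209/348
  seg 2: a=2 b=-49/87 c=-115/58 d=727/1566
  seg 3: a=-5 b=13/174 c=191/87 d=-695/1566
  seg 4: a=3 b=110/87 c=-313/174 d=313/1566
S(1/2) = 1157/464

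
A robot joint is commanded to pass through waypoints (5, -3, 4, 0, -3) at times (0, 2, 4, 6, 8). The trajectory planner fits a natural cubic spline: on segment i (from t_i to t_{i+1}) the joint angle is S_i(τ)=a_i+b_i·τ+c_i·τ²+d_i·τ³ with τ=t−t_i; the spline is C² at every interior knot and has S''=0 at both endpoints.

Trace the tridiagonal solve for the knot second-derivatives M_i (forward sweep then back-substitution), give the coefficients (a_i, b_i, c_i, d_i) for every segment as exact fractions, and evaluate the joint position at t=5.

Δ: Δ0=-4, Δ1=7/2, Δ2=-2, Δ3=-3/2
row 1: diag=8, rhs=45; c'=1/4, d'=45/8
row 2: denom=8−2·1/4=15/2; d'=(-33−2·45/8)/(15/2)=-59/10
row 3: denom=8−2·4/15=112/15; d'=(3−2·-59/10)/(112/15)=111/56
back: M3=111/56
back: M2=-59/10−4/15·111/56=-45/7
back: M1=45/8−1/4·-45/7=405/56
M: M0=0, M1=405/56, M2=-45/7, M3=111/56, M4=0
seg 0: a=5, c=M0/2=0, d=(M1−M0)/(6·2)=135/224, b=Δ0−h0·(2M0+M1)/6=-359/56
seg 1: a=-3, c=M1/2=405/112, d=(M2−M1)/(6·2)=-255/224, b=Δ1−h1·(2M1+M2)/6=23/28
seg 2: a=4, c=M2/2=-45/14, d=(M3−M2)/(6·2)=157/224, b=Δ2−h2·(2M2+M3)/6=13/8
seg 3: a=0, c=M3/2=111/112, d=(M4−M3)/(6·2)=-37/224, b=Δ3−h3·(2M3+M4)/6=-79/28
t_q=5 → seg 2, τ=1; S=4+13/8·τ+-45/14·τ²+157/224·τ³=697/224

  seg 0: a=5 b=-359/56 c=0 d=135/224
  seg 1: a=-3 b=23/28 c=405/112 d=-255/224
  seg 2: a=4 b=13/8 c=-45/14 d=157/224
  seg 3: a=0 b=-79/28 c=111/112 d=-37/224
S(5) = 697/224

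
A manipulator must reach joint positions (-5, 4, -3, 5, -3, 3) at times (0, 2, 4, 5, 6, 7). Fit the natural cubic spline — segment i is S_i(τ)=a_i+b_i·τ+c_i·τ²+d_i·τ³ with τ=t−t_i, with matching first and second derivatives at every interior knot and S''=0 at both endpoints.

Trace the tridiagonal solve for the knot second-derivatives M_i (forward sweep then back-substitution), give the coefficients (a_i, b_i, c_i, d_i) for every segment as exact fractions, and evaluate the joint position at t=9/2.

  seg 0: a=-5 b=1301/157 c=0 d=-1189/1256
  seg 1: a=4 b=-965/314 c=-3567/628 d=3433/1256
  seg 2: a=-3 b=1100/157 c=1683/157 d=-1527/157
  seg 3: a=5 b=-115/157 c=-2898/157 d=1757/157
  seg 4: a=-3 b=-640/157 c=2373/157 d=-791/157
S(9/2) = 2471/1256

Δ: Δ0=9/2, Δ1=-7/2, Δ2=8, Δ3=-8, Δ4=6
row 1: diag=8, rhs=-48; c'=1/4, d'=-6
row 2: denom=6−2·1/4=11/2; d'=(69−2·-6)/(11/2)=162/11
row 3: denom=4−1·2/11=42/11; d'=(-96−1·162/11)/(42/11)=-29
row 4: denom=4−1·11/42=157/42; d'=(84−1·-29)/(157/42)=4746/157
back: M4=4746/157
back: M3=-29−11/42·4746/157=-5796/157
back: M2=162/11−2/11·-5796/157=3366/157
back: M1=-6−1/4·3366/157=-3567/314
M: M0=0, M1=-3567/314, M2=3366/157, M3=-5796/157, M4=4746/157, M5=0
seg 0: a=-5, c=M0/2=0, d=(M1−M0)/(6·2)=-1189/1256, b=Δ0−h0·(2M0+M1)/6=1301/157
seg 1: a=4, c=M1/2=-3567/628, d=(M2−M1)/(6·2)=3433/1256, b=Δ1−h1·(2M1+M2)/6=-965/314
seg 2: a=-3, c=M2/2=1683/157, d=(M3−M2)/(6·1)=-1527/157, b=Δ2−h2·(2M2+M3)/6=1100/157
seg 3: a=5, c=M3/2=-2898/157, d=(M4−M3)/(6·1)=1757/157, b=Δ3−h3·(2M3+M4)/6=-115/157
seg 4: a=-3, c=M4/2=2373/157, d=(M5−M4)/(6·1)=-791/157, b=Δ4−h4·(2M4+M5)/6=-640/157
t_q=9/2 → seg 2, τ=1/2; S=-3+1100/157·τ+1683/157·τ²+-1527/157·τ³=2471/1256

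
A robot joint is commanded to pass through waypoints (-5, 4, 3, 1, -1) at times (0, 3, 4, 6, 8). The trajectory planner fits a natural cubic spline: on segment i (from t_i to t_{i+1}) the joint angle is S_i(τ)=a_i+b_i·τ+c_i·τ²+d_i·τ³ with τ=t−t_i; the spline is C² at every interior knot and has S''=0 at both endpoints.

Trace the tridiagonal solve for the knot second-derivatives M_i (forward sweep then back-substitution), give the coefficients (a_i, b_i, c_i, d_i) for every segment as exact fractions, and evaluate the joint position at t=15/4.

Δ: Δ0=3, Δ1=-1, Δ2=-1, Δ3=-1
row 1: diag=8, rhs=-24; c'=1/8, d'=-3
row 2: denom=6−1·1/8=47/8; d'=(0−1·-3)/(47/8)=24/47
row 3: denom=8−2·16/47=344/47; d'=(0−2·24/47)/(344/47)=-6/43
back: M3=-6/43
back: M2=24/47−16/47·-6/43=24/43
back: M1=-3−1/8·24/43=-132/43
M: M0=0, M1=-132/43, M2=24/43, M3=-6/43, M4=0
seg 0: a=-5, c=M0/2=0, d=(M1−M0)/(6·3)=-22/129, b=Δ0−h0·(2M0+M1)/6=195/43
seg 1: a=4, c=M1/2=-66/43, d=(M2−M1)/(6·1)=26/43, b=Δ1−h1·(2M1+M2)/6=-3/43
seg 2: a=3, c=M2/2=12/43, d=(M3−M2)/(6·2)=-5/86, b=Δ2−h2·(2M2+M3)/6=-57/43
seg 3: a=1, c=M3/2=-3/43, d=(M4−M3)/(6·2)=1/86, b=Δ3−h3·(2M3+M4)/6=-39/43
t_q=15/4 → seg 1, τ=3/4; S=4+-3/43·τ+-66/43·τ²+26/43·τ³=4595/1376

  seg 0: a=-5 b=195/43 c=0 d=-22/129
  seg 1: a=4 b=-3/43 c=-66/43 d=26/43
  seg 2: a=3 b=-57/43 c=12/43 d=-5/86
  seg 3: a=1 b=-39/43 c=-3/43 d=1/86
S(15/4) = 4595/1376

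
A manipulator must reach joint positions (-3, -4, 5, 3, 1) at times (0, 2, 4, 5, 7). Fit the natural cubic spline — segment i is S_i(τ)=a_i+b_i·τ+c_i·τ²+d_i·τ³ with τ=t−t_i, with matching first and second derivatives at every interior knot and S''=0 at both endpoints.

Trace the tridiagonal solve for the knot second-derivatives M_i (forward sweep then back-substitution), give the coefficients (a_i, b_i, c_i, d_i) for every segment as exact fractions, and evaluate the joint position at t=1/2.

  seg 0: a=-3 b=-319/128 c=0 d=255/512
  seg 1: a=-4 b=223/64 c=765/256 d=-635/512
  seg 2: a=5 b=71/128 c=-285/64 d=243/128
  seg 3: a=3 b=-85/32 c=159/128 d=-53/256
S(1/2) = -17137/4096

Δ: Δ0=-1/2, Δ1=9/2, Δ2=-2, Δ3=-1
row 1: diag=8, rhs=30; c'=1/4, d'=15/4
row 2: denom=6−2·1/4=11/2; d'=(-39−2·15/4)/(11/2)=-93/11
row 3: denom=6−1·2/11=64/11; d'=(6−1·-93/11)/(64/11)=159/64
back: M3=159/64
back: M2=-93/11−2/11·159/64=-285/32
back: M1=15/4−1/4·-285/32=765/128
M: M0=0, M1=765/128, M2=-285/32, M3=159/64, M4=0
seg 0: a=-3, c=M0/2=0, d=(M1−M0)/(6·2)=255/512, b=Δ0−h0·(2M0+M1)/6=-319/128
seg 1: a=-4, c=M1/2=765/256, d=(M2−M1)/(6·2)=-635/512, b=Δ1−h1·(2M1+M2)/6=223/64
seg 2: a=5, c=M2/2=-285/64, d=(M3−M2)/(6·1)=243/128, b=Δ2−h2·(2M2+M3)/6=71/128
seg 3: a=3, c=M3/2=159/128, d=(M4−M3)/(6·2)=-53/256, b=Δ3−h3·(2M3+M4)/6=-85/32
t_q=1/2 → seg 0, τ=1/2; S=-3+-319/128·τ+0·τ²+255/512·τ³=-17137/4096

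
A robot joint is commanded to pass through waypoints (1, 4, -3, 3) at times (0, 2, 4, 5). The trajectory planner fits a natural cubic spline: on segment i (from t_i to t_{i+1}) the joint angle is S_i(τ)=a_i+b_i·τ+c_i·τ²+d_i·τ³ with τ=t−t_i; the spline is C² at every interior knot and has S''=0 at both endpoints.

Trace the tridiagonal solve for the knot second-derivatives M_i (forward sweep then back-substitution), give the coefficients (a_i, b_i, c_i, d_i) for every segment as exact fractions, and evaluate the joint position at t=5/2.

  seg 0: a=1 b=41/11 c=0 d=-49/88
  seg 1: a=4 b=-65/22 c=-147/44 d=135/88
  seg 2: a=-3 b=23/11 c=129/22 d=-43/22
S(5/2) = 1323/704

Δ: Δ0=3/2, Δ1=-7/2, Δ2=6
row 1: diag=8, rhs=-30; c'=1/4, d'=-15/4
row 2: denom=6−2·1/4=11/2; d'=(57−2·-15/4)/(11/2)=129/11
back: M2=129/11
back: M1=-15/4−1/4·129/11=-147/22
M: M0=0, M1=-147/22, M2=129/11, M3=0
seg 0: a=1, c=M0/2=0, d=(M1−M0)/(6·2)=-49/88, b=Δ0−h0·(2M0+M1)/6=41/11
seg 1: a=4, c=M1/2=-147/44, d=(M2−M1)/(6·2)=135/88, b=Δ1−h1·(2M1+M2)/6=-65/22
seg 2: a=-3, c=M2/2=129/22, d=(M3−M2)/(6·1)=-43/22, b=Δ2−h2·(2M2+M3)/6=23/11
t_q=5/2 → seg 1, τ=1/2; S=4+-65/22·τ+-147/44·τ²+135/88·τ³=1323/704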